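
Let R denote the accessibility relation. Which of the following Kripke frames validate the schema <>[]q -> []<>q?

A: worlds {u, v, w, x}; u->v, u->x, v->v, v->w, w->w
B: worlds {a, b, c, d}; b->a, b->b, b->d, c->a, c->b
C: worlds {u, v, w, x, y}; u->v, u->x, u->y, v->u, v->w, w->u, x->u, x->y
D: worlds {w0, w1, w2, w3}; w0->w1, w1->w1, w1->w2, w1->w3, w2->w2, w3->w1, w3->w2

This is the axiom for convergence; its first-order frame correspondent is forall x forall y forall z (Rxy & Rxz -> exists w (Ryw & Rzw)).
A: fails — Ruv and Rux but v and x have no common successor.
B: fails — Rbb and Rba but b and a have no common successor.
C: fails — Ruv and Ruy but v and y have no common successor.
D: ✓.

D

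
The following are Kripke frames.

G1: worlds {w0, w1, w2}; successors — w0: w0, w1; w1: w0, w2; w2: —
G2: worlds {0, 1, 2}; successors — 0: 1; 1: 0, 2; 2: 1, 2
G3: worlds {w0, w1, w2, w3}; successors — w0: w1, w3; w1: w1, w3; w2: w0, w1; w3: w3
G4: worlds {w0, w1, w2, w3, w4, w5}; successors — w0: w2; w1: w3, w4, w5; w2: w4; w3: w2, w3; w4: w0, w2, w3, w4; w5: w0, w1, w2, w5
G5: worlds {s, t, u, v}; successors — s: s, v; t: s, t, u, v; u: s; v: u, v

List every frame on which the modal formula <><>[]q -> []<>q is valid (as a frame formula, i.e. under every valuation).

Frame correspondent (Sahlqvist): forall x forall y forall z ((x R^2 y & xRz) -> exists w (yRw & zRw)) — i.e. a generalized confluence (Geach) condition.
G1: fails — w0R²w2, w0Rw0 but no w with w2Rw and w0Rw.
G2: fails — 0R²0, 0R1 but no w with 0Rw and 1Rw.
G3: condition met.
G4: fails — w1R²w2, w1Rw3 but no w with w2Rw and w3Rw.
G5: fails — sR²u, sRv but no w with uRw and vRw.

G3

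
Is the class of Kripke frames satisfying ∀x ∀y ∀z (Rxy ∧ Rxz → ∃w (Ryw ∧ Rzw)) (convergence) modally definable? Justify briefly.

Yes, by ◇□p → □◇p

Yes: it is convergence, defined by the .2 schema ◇□p → □◇p.
Suppose ◇□p→□◇p is valid. Take Rxy, Rxz and set V(p)={w : Ryw}. Then □p at y so ◇□p at x, so □◇p at x, so ◇p at z, giving w with Rzw and Ryw.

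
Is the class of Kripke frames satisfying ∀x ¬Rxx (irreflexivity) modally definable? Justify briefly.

No — not modally definable

If a class were modally definable it would be closed under surjective bounded morphisms (Goldblatt–Thomason).
The 5-cycle (worlds a,b,c,d,e with a→b→c→d→e→a) is irreflexive, and the map sending every world to a single reflexive point • is a surjective bounded morphism (forth: every edge maps to (•,•); back: every world has a successor). So any modal formula valid on the 5-cycle is also valid on the reflexive point, which is not irreflexive.
So no modal formula (or set of formulas) defines exactly the irreflexive frames.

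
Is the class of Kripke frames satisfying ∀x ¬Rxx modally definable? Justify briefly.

No — not modally definable

If a class were modally definable it would be closed under surjective bounded morphisms (Goldblatt–Thomason).
The 5-cycle (worlds a,b,c,d,e with a→b→c→d→e→a) is irreflexive, and the map sending every world to a single reflexive point • is a surjective bounded morphism (forth: every edge maps to (•,•); back: every world has a successor). So any modal formula valid on the 5-cycle is also valid on the reflexive point, which is not irreflexive.
So no modal formula (or set of formulas) defines exactly the irreflexive frames.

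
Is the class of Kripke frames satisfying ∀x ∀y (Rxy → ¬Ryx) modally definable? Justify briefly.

If a class were modally definable it would be closed under surjective bounded morphisms (Goldblatt–Thomason).
The 5-cycle (worlds s,t,u,v,w with s→t→u→v→w→s) is asymmetric. Mapping every world to a single reflexive point • is a surjective bounded morphism, and the reflexive point is not asymmetric (R•• but asymmetry requires ¬R••).
So the class is not modally definable.

Not modally definable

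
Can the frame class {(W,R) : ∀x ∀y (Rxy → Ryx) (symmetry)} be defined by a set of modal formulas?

Definable; p → □◇p defines it

The condition is symmetry. A defining modal formula is p → □◇p.
Suppose p→□◇p is valid. Take Rxy and set V(p)={x}. Then p at x, so □◇p at x, so ◇p at y, so some z with Ryz has p; z=x, i.e. Ryx.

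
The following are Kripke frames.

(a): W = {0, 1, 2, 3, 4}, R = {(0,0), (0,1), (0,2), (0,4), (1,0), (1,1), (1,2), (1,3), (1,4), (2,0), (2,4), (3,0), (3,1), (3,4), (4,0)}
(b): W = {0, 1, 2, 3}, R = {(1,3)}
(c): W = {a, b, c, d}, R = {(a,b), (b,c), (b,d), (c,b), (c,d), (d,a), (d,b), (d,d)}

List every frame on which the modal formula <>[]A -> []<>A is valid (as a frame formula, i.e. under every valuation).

This is the axiom for convergence; its first-order frame correspondent is forall x forall y forall z (Rxy & Rxz -> exists w (Ryw & Rzw)).
(a): holds.
(b): fails — R13 and R13 but 3 and 3 have no common successor.
(c): fails — Rdb and Rda but b and a have no common successor.

(a)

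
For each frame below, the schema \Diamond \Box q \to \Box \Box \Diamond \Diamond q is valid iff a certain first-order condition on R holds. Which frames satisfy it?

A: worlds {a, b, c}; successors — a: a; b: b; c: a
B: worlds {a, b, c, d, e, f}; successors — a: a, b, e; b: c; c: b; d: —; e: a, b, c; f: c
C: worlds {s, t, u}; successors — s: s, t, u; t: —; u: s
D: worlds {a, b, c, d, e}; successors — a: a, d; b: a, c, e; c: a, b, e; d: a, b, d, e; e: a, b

A, D

This is the axiom for a generalized confluence (Geach) condition; its first-order frame correspondent is \forall x \forall y \forall z ((xRy \wedge x R^2 z) \to \exists w (yRw \wedge z R^2 w)).
A: holds.
B: fails — aRa, aR²c but no w with aRw and cR²w.
C: fails — sRs, sR²t but no w with sRw and tR²w.
D: holds.
Valid on: A, D.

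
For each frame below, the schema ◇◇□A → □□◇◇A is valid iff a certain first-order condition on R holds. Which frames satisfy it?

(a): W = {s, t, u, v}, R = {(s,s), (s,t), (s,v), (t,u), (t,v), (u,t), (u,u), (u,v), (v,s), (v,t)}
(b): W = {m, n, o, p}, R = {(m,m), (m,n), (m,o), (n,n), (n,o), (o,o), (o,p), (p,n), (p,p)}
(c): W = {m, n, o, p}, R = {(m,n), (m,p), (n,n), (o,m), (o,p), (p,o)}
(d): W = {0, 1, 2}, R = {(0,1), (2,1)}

(a), (b), (d)

The schema corresponds to a generalized confluence (Geach) condition: ∀x ∀y ∀z ((xR²y ∧ xR²z) → ∃w (yRw ∧ zR²w)).
(a): satisfies the condition.
(b): satisfies the condition.
(c): fails — mR²o, mR²n but no w with oRw and nR²w.
(d): satisfies the condition.
Valid on: (a), (b), (d).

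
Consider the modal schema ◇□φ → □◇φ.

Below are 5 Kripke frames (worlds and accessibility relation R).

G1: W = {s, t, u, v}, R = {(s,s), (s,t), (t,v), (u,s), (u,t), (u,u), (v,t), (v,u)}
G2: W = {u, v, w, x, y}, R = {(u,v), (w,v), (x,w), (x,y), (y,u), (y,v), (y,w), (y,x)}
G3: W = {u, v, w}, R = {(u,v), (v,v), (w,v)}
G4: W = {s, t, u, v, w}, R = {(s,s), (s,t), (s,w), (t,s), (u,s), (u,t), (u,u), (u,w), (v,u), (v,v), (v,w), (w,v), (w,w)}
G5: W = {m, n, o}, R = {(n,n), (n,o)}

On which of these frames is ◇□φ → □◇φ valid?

G3

The schema corresponds to convergence: ∀x ∀y ∀z (Rxy ∧ Rxz → ∃w (Ryw ∧ Rzw)).
G1: fails — Rss and Rst but s and t have no common successor.
G2: fails — Ruv and Ruv but v and v have no common successor.
G3: satisfies the condition.
G4: fails — Rsw and Rst but w and t have no common successor.
G5: fails — Rnn and Rno but n and o have no common successor.
Valid on: G3.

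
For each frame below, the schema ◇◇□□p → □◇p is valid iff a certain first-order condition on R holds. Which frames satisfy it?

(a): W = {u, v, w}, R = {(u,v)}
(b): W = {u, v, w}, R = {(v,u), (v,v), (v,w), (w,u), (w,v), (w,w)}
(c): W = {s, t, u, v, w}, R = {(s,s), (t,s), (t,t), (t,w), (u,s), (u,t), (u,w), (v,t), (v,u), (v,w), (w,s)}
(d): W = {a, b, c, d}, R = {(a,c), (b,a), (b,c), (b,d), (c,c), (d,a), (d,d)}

The schema corresponds to a generalized confluence (Geach) condition: ∀x ∀y ∀z ((xR²y ∧ xRz) → ∃w (yR²w ∧ zRw)).
(a): holds.
(b): fails — vR²u, vRu but no t with uR²t and uRt.
(c): holds.
(d): fails — bR²a, bRd but no w with aR²w and dRw.

(a), (c)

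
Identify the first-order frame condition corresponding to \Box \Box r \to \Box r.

This is the C4 axiom.
It corresponds to density: \forall x \forall y (Rxy \to \exists z (Rxz \wedge Rzy)).

Density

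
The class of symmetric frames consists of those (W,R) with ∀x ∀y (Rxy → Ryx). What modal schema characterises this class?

The condition is symmetry. The B schema ψ → □◇ψ defines it.
Suppose ψ→□◇ψ is valid. Take Rxy and set V(ψ)={x}. Then ψ at x, so □◇ψ at x, so ◇ψ at y, so some z with Ryz has ψ; z=x, i.e. Ryx.

ψ → □◇ψ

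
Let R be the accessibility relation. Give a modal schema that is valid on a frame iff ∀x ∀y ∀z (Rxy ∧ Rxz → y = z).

The condition is partial functionality. The CD schema ◇p → □p defines it.
Suppose ◇p→□p is valid. Take Rxy, Rxz and set V(p)={y}. Then ◇p at x, so □p at x, so p at z, i.e. z=y.

◇p → □p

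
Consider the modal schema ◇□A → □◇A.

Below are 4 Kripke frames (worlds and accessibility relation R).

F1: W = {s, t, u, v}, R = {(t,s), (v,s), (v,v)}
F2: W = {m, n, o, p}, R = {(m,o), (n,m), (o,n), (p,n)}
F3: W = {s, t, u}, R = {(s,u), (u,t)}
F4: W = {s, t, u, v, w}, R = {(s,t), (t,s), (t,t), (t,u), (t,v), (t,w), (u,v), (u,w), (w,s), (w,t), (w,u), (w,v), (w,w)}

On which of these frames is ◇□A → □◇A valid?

F2

This is the axiom for convergence; its first-order frame correspondent is ∀x ∀y ∀z (Rxy ∧ Rxz → ∃w (Ryw ∧ Rzw)).
F1: fails — Rts and Rts but s and s have no common successor.
F2: holds.
F3: fails — Rut and Rut but t and t have no common successor.
F4: fails — Rtv and Rtv but v and v have no common successor.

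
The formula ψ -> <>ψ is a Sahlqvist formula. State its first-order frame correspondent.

This is a form of the T axiom.
It corresponds to reflexivity: forall x Rxx.

Reflexivity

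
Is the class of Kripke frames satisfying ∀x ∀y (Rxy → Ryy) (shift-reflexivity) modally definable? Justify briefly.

Yes, by □(□r → r)

Yes: it is shift-reflexivity, defined by the T□ schema □(□r → r).
Suppose □(□r→r) is valid. Take Rxy and set V(r)={w : Ryw}. Then at y, □r holds; since □(□r→r) at x, □r→r at y, so r at y, i.e. Ryy.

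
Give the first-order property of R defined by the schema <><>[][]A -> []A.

forall x forall y forall z ((x R^2 y & xRz) -> exists w (y R^2 w & z = w))

This is a Sahlqvist (Geach-type) schema ◇^2□^2A → □^1◇^0A.
Minimal-valuation argument: fix x; take any y with xR^2y and any z with xR^1z. Set V(A) to the set of worlds R-reachable from y in exactly 2 steps. Then □^2A holds at y, so the antecedent holds at x; validity forces ◇^0A at z, giving a w with zR^0w and yR^2w.
First-order correspondent: forall x forall y forall z ((x R^2 y & xRz) -> exists w (y R^2 w & z = w)).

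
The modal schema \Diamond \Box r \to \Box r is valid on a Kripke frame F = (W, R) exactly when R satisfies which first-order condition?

the Euclidean property

This is a form of the 5 axiom.
It corresponds to the Euclidean property: \forall x \forall y \forall z (Rxy \wedge Rxz \to Ryz).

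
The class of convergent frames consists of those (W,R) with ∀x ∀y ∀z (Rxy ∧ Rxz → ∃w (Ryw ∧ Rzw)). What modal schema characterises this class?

◇□p → □◇p

The condition is convergence. The .2 schema ◇□p → □◇p defines it.
Suppose ◇□p→□◇p is valid. Take Rxy, Rxz and set V(p)={w : Ryw}. Then □p at y so ◇□p at x, so □◇p at x, so ◇p at z, giving w with Rzw and Ryw.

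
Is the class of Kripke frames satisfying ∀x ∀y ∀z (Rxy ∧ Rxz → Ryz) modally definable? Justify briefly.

This is a Sahlqvist condition; the 5 axiom ◇p → □◇p defines it.
Suppose ◇p→□◇p is valid. Take Rxy, Rxz and set V(p)={y}. Then ◇p at x, so □◇p at x, so ◇p at z, so some w with Rzw has p; w=y, i.e. Rzy. By symmetry of the argument, Ryz.

Yes — defined by ◇p → □◇p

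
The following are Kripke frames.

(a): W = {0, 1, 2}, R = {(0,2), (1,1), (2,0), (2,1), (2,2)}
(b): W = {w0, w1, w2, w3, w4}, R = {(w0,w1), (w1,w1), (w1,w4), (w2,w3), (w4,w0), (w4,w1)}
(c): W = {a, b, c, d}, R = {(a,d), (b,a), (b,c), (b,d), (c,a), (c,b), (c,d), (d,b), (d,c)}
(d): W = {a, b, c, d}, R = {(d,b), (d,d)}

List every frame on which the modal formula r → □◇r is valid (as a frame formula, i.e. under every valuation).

The schema corresponds to symmetry: ∀x ∀y (Rxy → Ryx).
(a): fails — R21 but not R12.
(b): fails — Rw4w0 but not Rw0w4.
(c): fails — Rba but not Rab.
(d): fails — Rdb but not Rbd.

none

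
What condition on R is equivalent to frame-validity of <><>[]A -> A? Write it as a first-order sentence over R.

forall x forall y (x R^2 y -> exists w (yRw & x = w))

This is a Sahlqvist (Geach-type) schema ◇^2□^1A → □^0◇^0A.
Minimal-valuation argument: fix x; take any y with xR^2y and any z with xR^0z. Set V(A) to the set of worlds R-reachable from y in exactly 1 step. Then □^1A holds at y, so the antecedent holds at x; validity forces ◇^0A at z, giving a w with zR^0w and yR^1w.
First-order correspondent: forall x forall y (x R^2 y -> exists w (yRw & x = w)).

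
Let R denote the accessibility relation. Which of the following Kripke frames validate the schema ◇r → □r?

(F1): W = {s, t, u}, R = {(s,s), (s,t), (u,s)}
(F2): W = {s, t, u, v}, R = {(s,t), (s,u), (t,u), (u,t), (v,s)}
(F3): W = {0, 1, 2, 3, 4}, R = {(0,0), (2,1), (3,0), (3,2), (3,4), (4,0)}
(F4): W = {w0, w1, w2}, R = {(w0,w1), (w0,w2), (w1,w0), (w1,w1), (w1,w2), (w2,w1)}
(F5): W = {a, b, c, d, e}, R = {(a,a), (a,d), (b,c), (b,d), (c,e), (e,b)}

none

The schema corresponds to partial functionality: ∀x ∀y ∀z (Rxy ∧ Rxz → y = z).
(F1): fails — s sees both s and t.
(F2): fails — s sees both t and u.
(F3): fails — 3 sees both 0 and 2.
(F4): fails — w0 sees both w1 and w2.
(F5): fails — a sees both a and d.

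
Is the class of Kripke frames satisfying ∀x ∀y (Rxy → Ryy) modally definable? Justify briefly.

Yes — defined by □(□p → p)

This is a Sahlqvist condition; the T□ axiom □(□p → p) defines it.
Suppose □(□p→p) is valid. Take Rxy and set V(p)={w : Ryw}. Then at y, □p holds; since □(□p→p) at x, □p→p at y, so p at y, i.e. Ryy.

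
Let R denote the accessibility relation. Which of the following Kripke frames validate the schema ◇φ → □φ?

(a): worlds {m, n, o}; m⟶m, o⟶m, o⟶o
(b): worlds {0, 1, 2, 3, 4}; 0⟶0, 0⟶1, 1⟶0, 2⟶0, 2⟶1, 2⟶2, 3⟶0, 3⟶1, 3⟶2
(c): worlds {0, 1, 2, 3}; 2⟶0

Frame correspondent (Sahlqvist): ∀x ∀y ∀z (Rxy ∧ Rxz → y = z) — i.e. partial functionality.
(a): fails — o sees both m and o.
(b): fails — 0 sees both 0 and 1.
(c): satisfies the condition.
Valid on: (c).

(c)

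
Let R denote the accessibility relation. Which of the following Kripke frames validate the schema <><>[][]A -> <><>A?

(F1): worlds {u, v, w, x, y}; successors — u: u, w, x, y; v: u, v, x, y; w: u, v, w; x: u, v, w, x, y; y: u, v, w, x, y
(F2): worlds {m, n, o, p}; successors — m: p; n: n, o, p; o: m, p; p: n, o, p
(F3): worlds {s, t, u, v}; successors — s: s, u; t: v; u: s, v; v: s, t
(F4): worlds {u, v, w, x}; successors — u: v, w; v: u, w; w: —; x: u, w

This is the axiom for a generalized confluence (Geach) condition; its first-order frame correspondent is forall x forall y (x R^2 y -> exists w (y R^2 w & x R^2 w)).
(F1): condition met.
(F2): condition met.
(F3): condition met.
(F4): fails — uR²w but no t with wR²t and uR²t.

(F1), (F2), (F3)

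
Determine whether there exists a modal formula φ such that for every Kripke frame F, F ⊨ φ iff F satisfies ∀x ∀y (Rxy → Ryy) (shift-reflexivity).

Yes — defined by □(□q → q)

The condition is shift-reflexivity. A defining modal formula is □(□q → q).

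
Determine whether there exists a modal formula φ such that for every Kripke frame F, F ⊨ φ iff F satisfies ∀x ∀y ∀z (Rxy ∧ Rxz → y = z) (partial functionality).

Yes — defined by ◇q → □q

The condition is partial functionality. A defining modal formula is ◇q → □q.
Suppose ◇q→□q is valid. Take Rxy, Rxz and set V(q)={y}. Then ◇q at x, so □q at x, so q at z, i.e. z=y.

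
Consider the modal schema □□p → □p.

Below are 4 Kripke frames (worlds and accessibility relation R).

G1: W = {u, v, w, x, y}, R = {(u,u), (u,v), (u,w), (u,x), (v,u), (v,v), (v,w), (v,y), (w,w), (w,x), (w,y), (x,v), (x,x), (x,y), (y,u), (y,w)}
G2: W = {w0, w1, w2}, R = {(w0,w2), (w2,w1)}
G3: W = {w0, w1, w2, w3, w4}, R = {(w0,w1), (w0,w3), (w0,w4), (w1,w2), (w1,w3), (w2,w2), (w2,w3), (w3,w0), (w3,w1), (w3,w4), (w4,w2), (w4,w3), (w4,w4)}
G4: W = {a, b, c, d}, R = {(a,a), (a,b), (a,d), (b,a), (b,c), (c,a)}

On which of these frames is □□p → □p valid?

G1

This is the axiom for density; its first-order frame correspondent is ∀x ∀y (Rxy → ∃z (Rxz ∧ Rzy)).
G1: ✓.
G2: fails — Rw0w2 but no z with Rw0z and Rzw2.
G3: fails — Rw3w0 but no z with Rw3z and Rzw0.
G4: fails — Rbc but no z with Rbz and Rzc.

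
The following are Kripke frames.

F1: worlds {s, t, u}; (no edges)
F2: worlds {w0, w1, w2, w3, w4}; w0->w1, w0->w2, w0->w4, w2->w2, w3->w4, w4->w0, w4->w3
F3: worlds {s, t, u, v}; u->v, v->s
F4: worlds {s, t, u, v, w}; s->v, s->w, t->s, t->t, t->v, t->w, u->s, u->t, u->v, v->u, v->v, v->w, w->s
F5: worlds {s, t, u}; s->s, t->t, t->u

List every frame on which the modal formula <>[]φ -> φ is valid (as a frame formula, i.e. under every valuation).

F1

This is the axiom for symmetry; its first-order frame correspondent is forall x forall y (Rxy -> Ryx).
F1: holds.
F2: fails — Rw0w1 but not Rw1w0.
F3: fails — Ruv but not Rvu.
F4: fails — Rtv but not Rvt.
F5: fails — Rtu but not Rut.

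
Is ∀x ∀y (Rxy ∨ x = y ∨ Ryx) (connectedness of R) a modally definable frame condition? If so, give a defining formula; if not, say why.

Modal frame validity is preserved under disjoint unions.
Take 2 disjoint single-world reflexive frames: each is trivially connected, but their disjoint union has 2 worlds with no edge between distinct components, so it is not connected.
Hence connectedness of R is not modally definable.

No — not modally definable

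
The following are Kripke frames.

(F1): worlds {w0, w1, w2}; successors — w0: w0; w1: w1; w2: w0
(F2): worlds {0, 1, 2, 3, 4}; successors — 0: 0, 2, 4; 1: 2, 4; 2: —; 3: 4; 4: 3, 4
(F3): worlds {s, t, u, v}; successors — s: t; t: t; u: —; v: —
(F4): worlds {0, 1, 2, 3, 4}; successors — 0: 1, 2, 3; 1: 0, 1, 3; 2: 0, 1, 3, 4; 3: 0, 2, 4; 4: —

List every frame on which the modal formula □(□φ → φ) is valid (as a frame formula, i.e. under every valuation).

(F1), (F3)

Frame correspondent (Sahlqvist): ∀x ∀y (Rxy → Ryy) — i.e. shift-reflexivity.
(F1): condition met.
(F2): fails — R02 but not R22.
(F3): condition met.
(F4): fails — R10 but not R00.
Valid on: (F1), (F3).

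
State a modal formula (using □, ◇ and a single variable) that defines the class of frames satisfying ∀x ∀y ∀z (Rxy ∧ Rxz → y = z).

A defining formula is ◇ψ → □ψ (the CD axiom).
Suppose ◇ψ→□ψ is valid. Take Rxy, Rxz and set V(ψ)={y}. Then ◇ψ at x, so □ψ at x, so ψ at z, i.e. z=y.

◇ψ → □ψ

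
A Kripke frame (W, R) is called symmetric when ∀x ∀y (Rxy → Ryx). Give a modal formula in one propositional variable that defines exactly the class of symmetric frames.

q → □◇q

A defining formula is q → □◇q (the B axiom).
Suppose q→□◇q is valid. Take Rxy and set V(q)={x}. Then q at x, so □◇q at x, so ◇q at y, so some z with Ryz has q; z=x, i.e. Ryx.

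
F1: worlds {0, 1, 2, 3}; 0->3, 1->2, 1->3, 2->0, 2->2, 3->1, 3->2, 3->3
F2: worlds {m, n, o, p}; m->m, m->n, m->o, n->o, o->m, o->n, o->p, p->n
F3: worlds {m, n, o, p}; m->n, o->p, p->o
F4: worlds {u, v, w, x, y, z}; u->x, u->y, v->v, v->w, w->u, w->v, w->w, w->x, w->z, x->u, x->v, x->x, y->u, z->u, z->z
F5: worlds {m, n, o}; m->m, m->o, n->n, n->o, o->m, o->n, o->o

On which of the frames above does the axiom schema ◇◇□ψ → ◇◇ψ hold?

Frame correspondent (Sahlqvist): ∀x ∀y (xR²y → ∃w (yRw ∧ xR²w)) — i.e. a generalized confluence (Geach) condition.
F1: satisfies the condition.
F2: fails — nR²n but no w with nRw and nR²w.
F3: fails — oR²o but no w with oRw and oR²w.
F4: fails — yR²y but no t with yRt and yR²t.
F5: satisfies the condition.

F1, F5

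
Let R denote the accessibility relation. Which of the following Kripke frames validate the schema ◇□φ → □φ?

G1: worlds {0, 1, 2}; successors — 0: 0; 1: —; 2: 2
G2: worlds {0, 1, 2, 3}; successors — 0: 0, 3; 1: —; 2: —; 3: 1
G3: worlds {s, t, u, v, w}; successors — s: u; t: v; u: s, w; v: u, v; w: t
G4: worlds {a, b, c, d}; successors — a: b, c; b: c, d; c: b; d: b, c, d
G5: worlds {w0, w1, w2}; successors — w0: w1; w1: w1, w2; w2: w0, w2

This is the axiom for the Euclidean property; its first-order frame correspondent is ∀x ∀y ∀z (Rxy ∧ Rxz → Ryz).
G1: satisfies the condition.
G2: fails — R03 and R00 but not R30.
G3: fails — Rsu and Rsu but not Ruu.
G4: fails — Rab and Rab but not Rbb.
G5: fails — Rw1w2 and Rw1w1 but not Rw2w1.
Valid on: G1.

G1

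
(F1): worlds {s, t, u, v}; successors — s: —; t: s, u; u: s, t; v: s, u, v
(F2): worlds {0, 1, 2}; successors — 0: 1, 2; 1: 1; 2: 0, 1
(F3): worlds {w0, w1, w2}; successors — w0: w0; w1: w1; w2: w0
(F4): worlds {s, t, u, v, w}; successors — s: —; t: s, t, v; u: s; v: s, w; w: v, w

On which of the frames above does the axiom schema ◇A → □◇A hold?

(F3)

Frame correspondent (Sahlqvist): ∀x ∀y ∀z (Rxy ∧ Rxz → Ryz) — i.e. the Euclidean property.
(F1): fails — Rts and Rts but not Rss.
(F2): fails — R02 and R02 but not R22.
(F3): holds.
(F4): fails — Rtv and Rtv but not Rvv.
Valid on: (F3).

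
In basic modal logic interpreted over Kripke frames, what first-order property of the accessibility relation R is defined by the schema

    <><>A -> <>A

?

Equivalently (dual form): □A → □□A.
Suppose □A→□□A is valid. Take Rxy, Ryz and set V(A)={w : Rxw}. Then □A at x, so □□A at x, so □A at y, so A at z, i.e. Rxz.
Conversely, any frame satisfying forall x forall y forall z (Rxy & Ryz -> Rxz) validates the schema.
Frame condition: forall x forall y forall z (Rxy & Ryz -> Rxz).

Transitivity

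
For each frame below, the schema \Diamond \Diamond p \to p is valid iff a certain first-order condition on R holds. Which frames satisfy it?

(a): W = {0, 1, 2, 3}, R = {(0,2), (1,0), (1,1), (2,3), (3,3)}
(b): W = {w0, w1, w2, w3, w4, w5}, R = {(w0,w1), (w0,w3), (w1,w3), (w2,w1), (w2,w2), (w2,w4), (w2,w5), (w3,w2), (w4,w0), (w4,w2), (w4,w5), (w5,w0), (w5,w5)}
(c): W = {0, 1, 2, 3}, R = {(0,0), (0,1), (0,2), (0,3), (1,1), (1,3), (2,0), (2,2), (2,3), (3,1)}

none

Frame correspondent (Sahlqvist): \forall x \forall y (x R^2 y \to \exists w (y = w \wedge x = w)) — i.e. a generalized confluence (Geach) condition.
(a): fails — 0R²3 but 3 ≠ 0.
(b): fails — w0R²w2 but w2 ≠ w0.
(c): fails — 0R²1 but 1 ≠ 0.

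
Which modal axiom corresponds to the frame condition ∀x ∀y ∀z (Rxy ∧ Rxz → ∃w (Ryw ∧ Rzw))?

◇□r → □◇r

The condition is convergence. The .2 schema ◇□r → □◇r defines it.
Suppose ◇□r→□◇r is valid. Take Rxy, Rxz and set V(r)={w : Ryw}. Then □r at y so ◇□r at x, so □◇r at x, so ◇r at z, giving w with Rzw and Ryw.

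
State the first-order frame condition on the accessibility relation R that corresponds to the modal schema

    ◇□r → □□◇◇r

This is a Sahlqvist (Geach-type) schema ◇^1□^1r → □^2◇^2r.
Minimal-valuation argument: fix x; take any y with xR^1y and any z with xR^2z. Set V(r) to the set of worlds R-reachable from y in exactly 1 step. Then □^1r holds at y, so the antecedent holds at x; validity forces ◇^2r at z, giving a w with zR^2w and yR^1w.
First-order correspondent: ∀x ∀y ∀z ((xRy ∧ xR²z) → ∃w (yRw ∧ zR²w)).

∀x ∀y ∀z ((xRy ∧ xR²z) → ∃w (yRw ∧ zR²w))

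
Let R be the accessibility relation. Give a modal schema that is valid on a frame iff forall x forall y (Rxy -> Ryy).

A defining formula is □(□r → r) (the T□ axiom).

□(□r → r)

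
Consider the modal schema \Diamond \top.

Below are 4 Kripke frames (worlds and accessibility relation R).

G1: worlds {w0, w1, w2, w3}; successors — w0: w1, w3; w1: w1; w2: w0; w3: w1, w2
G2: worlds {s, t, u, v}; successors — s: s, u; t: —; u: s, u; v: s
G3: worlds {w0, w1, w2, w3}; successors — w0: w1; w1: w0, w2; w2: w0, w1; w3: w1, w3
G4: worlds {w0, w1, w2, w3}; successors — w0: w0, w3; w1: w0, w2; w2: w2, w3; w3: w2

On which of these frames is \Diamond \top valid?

G1, G3, G4

The schema corresponds to seriality: \forall x \exists y Rxy.
G1: ✓.
G2: fails — world t has no successor.
G3: ✓.
G4: ✓.
Valid on: G1, G3, G4.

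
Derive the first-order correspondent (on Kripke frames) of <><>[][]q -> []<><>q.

This is a Sahlqvist (Geach-type) schema ◇^2□^2q → □^1◇^2q.
First-order correspondent: forall x forall y forall z ((x R^2 y & xRz) -> exists w (y R^2 w & z R^2 w)).

forall x forall y forall z ((x R^2 y & xRz) -> exists w (y R^2 w & z R^2 w))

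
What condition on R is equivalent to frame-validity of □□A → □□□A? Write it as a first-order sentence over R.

This is a Sahlqvist (Geach-type) schema ◇^0□^2A → □^3◇^0A.
Minimal-valuation argument: fix x; take any y with xR^0y and any z with xR^3z. Set V(A) to the set of worlds R-reachable from y in exactly 2 steps. Then □^2A holds at y, so the antecedent holds at x; validity forces ◇^0A at z, giving a w with zR^0w and yR^2w.
First-order correspondent: ∀x ∀z (xR³z → ∃w (xR²w ∧ z = w)).

∀x ∀z (xR³z → ∃w (xR²w ∧ z = w))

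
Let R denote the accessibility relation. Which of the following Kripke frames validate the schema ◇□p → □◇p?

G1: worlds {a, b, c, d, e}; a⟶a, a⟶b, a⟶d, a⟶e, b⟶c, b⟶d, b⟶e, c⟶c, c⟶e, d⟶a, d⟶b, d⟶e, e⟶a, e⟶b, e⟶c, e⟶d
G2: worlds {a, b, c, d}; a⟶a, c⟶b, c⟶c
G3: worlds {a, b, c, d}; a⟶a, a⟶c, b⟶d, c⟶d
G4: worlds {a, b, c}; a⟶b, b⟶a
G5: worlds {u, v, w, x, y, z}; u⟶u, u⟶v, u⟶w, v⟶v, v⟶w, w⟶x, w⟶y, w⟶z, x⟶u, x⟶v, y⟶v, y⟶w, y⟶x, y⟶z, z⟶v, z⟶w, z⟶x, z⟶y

G1, G4

Frame correspondent (Sahlqvist): ∀x ∀y ∀z (Rxy ∧ Rxz → ∃w (Ryw ∧ Rzw)) — i.e. convergence.
G1: satisfies the condition.
G2: fails — Rcc and Rcb but c and b have no common successor.
G3: fails — Raa and Rac but a and c have no common successor.
G4: satisfies the condition.
G5: fails — Ruv and Ruw but v and w have no common successor.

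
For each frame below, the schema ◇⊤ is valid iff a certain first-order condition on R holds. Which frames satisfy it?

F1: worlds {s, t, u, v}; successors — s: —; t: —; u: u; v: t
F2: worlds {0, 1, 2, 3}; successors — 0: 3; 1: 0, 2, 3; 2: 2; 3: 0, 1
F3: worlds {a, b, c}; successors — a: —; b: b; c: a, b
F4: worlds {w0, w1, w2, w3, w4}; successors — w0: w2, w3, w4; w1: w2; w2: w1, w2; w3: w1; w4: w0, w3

Frame correspondent (Sahlqvist): ∀x ∃y Rxy — i.e. seriality.
F1: fails — world s has no successor.
F2: ✓.
F3: fails — world a has no successor.
F4: ✓.

F2, F4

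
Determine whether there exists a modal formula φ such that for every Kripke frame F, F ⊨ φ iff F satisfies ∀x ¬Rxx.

If a class were modally definable it would be closed under surjective bounded morphisms (Goldblatt–Thomason).
The 4-cycle (worlds s,t,u,v with s→t→u→v→s) is irreflexive, and the map sending every world to a single reflexive point • is a surjective bounded morphism (forth: every edge maps to (•,•); back: every world has a successor). So any modal formula valid on the 4-cycle is also valid on the reflexive point, which is not irreflexive.
So the class is not modally definable.

No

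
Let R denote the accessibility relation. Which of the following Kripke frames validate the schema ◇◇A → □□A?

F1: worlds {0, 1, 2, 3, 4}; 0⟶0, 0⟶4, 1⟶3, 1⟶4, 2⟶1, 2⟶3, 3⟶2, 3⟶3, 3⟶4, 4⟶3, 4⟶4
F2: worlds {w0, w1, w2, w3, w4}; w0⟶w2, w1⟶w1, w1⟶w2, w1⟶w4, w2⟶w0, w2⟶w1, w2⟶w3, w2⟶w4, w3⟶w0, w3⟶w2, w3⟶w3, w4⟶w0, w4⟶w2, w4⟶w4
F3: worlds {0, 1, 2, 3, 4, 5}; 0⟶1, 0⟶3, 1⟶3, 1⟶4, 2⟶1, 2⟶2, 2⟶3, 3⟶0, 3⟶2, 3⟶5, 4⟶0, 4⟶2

Frame correspondent (Sahlqvist): ∀x ∀y ∀z ((xR²y ∧ xR²z) → ∃w (y = w ∧ z = w)) — i.e. a generalized confluence (Geach) condition.
F1: fails — 0R²0, 0R²3 but 0 ≠ 3.
F2: fails — w0R²w0, w0R²w1 but w0 ≠ w1.
F3: fails — 0R²0, 0R²2 but 0 ≠ 2.

none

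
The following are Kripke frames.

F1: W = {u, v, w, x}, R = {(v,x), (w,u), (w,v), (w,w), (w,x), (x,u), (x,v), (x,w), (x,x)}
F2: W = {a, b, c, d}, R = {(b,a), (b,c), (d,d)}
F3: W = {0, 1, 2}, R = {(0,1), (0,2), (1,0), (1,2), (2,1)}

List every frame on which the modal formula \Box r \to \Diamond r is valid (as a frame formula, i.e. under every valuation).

F3

The schema corresponds to seriality: \forall x \exists y Rxy.
F1: fails — world u has no successor.
F2: fails — world a has no successor.
F3: condition met.
Valid on: F3.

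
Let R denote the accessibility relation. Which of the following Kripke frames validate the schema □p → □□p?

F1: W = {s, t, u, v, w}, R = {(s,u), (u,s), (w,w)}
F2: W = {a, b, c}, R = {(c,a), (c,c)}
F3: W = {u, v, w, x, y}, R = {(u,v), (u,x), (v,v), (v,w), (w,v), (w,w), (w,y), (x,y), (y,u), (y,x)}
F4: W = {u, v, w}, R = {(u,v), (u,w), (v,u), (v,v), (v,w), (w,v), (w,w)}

Frame correspondent (Sahlqvist): ∀x ∀y ∀z (Rxy ∧ Ryz → Rxz) — i.e. transitivity.
F1: fails — Rsu and Rus but not Rss.
F2: condition met.
F3: fails — Ruv and Rvw but not Ruw.
F4: fails — Ruv and Rvu but not Ruu.
Valid on: F2.

F2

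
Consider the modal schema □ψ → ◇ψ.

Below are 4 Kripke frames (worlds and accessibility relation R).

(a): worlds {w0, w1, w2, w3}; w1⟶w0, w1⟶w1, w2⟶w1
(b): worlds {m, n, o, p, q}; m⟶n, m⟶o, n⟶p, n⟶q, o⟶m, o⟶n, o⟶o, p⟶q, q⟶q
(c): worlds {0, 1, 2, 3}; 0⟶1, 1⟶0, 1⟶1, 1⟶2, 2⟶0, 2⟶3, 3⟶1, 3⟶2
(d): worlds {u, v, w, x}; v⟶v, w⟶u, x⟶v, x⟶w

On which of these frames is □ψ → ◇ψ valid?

The schema corresponds to seriality: ∀x ∃y Rxy.
(a): fails — world w0 has no successor.
(b): ✓.
(c): ✓.
(d): fails — world u has no successor.
Valid on: (b), (c).

(b), (c)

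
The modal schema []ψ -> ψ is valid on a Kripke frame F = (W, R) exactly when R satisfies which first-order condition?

This is the T axiom.
Its frame correspondent is reflexivity — forall x Rxx.

Reflexivity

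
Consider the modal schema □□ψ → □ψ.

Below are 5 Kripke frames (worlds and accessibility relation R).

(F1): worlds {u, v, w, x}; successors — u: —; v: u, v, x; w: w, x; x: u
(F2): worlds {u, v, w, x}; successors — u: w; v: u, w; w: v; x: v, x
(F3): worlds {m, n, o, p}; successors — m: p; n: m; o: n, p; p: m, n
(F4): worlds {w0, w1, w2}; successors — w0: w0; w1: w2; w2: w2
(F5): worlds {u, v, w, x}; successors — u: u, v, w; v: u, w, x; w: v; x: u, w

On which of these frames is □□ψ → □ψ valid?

The schema corresponds to density: ∀x ∀y (Rxy → ∃z (Rxz ∧ Rzy)).
(F1): fails — Rxu but no z with Rxz and Rzu.
(F2): fails — Ruw but no z with Ruz and Rzw.
(F3): fails — Rop but no z with Roz and Rzp.
(F4): satisfies the condition.
(F5): fails — Rvx but no z with Rvz and Rzx.
Valid on: (F4).

(F4)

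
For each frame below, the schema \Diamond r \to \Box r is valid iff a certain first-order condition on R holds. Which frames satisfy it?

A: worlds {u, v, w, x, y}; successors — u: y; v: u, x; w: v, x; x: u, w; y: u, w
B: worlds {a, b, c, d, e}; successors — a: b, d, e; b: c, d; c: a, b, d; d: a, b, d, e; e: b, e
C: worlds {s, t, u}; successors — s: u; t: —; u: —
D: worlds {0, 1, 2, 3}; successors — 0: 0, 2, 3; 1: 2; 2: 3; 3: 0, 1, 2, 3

C

Frame correspondent (Sahlqvist): \forall x \forall y \forall z (Rxy \wedge Rxz \to y = z) — i.e. partial functionality.
A: fails — v sees both u and x.
B: fails — a sees both b and d.
C: ✓.
D: fails — 0 sees both 0 and 2.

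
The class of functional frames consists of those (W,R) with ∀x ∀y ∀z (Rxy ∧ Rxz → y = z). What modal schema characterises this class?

◇r → □r

This is partial functionality; the standard corresponding axiom is CD: ◇r → □r.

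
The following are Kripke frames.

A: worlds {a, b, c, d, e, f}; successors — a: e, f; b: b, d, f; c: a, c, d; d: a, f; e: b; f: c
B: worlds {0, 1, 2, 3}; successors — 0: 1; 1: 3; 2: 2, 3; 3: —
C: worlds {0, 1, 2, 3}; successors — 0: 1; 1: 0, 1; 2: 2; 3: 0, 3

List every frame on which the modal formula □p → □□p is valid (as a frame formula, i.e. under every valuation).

none

This is the axiom for transitivity; its first-order frame correspondent is ∀x ∀y ∀z (Rxy ∧ Ryz → Rxz).
A: fails — Reb and Rbf but not Ref.
B: fails — R01 and R13 but not R03.
C: fails — R01 and R10 but not R00.
Valid on no frame.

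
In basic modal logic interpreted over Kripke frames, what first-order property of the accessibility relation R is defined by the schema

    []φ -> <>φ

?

Suppose □φ→◇φ is valid. At any x set V(φ)=W. Then □φ at x, so ◇φ at x, so x has a successor.

seriality: forall x exists y Rxy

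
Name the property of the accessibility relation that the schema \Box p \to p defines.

reflexivity: \forall x Rxx

Suppose □p→p is valid. At any x set V(p)={w : Rxw}. Then □p holds at x, so p holds at x, i.e. Rxx.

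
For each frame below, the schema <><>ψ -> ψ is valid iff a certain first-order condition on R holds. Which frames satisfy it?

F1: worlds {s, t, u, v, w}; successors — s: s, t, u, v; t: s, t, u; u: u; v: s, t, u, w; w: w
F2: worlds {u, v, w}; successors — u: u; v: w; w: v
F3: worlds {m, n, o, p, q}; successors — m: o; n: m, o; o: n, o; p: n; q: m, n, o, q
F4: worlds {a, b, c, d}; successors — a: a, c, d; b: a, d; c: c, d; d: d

F2

This is the axiom for a generalized confluence (Geach) condition; its first-order frame correspondent is forall x forall y (x R^2 y -> exists w (y = w & x = w)).
F1: fails — sR²t but t ≠ s.
F2: holds.
F3: fails — mR²n but n ≠ m.
F4: fails — aR²c but c ≠ a.
Valid on: F2.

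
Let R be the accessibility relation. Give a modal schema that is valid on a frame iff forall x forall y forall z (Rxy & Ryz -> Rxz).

A defining formula is □ψ → □□ψ (the 4 axiom).
Suppose □ψ→□□ψ is valid. Take Rxy, Ryz and set V(ψ)={w : Rxw}. Then □ψ at x, so □□ψ at x, so □ψ at y, so ψ at z, i.e. Rxz.

□ψ → □□ψ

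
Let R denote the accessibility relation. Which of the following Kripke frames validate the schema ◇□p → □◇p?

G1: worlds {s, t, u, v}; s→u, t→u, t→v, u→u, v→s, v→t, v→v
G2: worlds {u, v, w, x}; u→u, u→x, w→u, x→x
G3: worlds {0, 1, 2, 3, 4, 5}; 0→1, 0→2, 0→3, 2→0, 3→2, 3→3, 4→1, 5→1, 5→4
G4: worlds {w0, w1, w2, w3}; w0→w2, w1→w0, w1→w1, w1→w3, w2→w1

G2

Frame correspondent (Sahlqvist): ∀x ∀y ∀z (Rxy ∧ Rxz → ∃w (Ryw ∧ Rzw)) — i.e. convergence.
G1: fails — Rtv and Rtu but v and u have no common successor.
G2: condition met.
G3: fails — R02 and R01 but 2 and 1 have no common successor.
G4: fails — Rw1w1 and Rw1w0 but w1 and w0 have no common successor.
Valid on: G2.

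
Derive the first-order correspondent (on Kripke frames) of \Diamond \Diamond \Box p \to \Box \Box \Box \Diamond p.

This is a Sahlqvist (Geach-type) schema ◇^2□^1p → □^3◇^1p.
Minimal-valuation argument: fix x; take any y with xR^2y and any z with xR^3z. Set V(p) to the set of worlds R-reachable from y in exactly 1 step. Then □^1p holds at y, so the antecedent holds at x; validity forces ◇^1p at z, giving a w with zR^1w and yR^1w.
First-order correspondent: \forall x \forall y \forall z ((x R^2 y \wedge x R^3 z) \to \exists w (yRw \wedge zRw)).

\forall x \forall y \forall z ((x R^2 y \wedge x R^3 z) \to \exists w (yRw \wedge zRw))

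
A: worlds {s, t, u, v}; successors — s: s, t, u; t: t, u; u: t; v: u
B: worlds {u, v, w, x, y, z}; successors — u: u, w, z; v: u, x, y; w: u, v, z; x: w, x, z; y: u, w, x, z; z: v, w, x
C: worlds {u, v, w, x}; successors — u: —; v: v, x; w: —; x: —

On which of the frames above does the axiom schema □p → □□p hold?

This is the axiom for transitivity; its first-order frame correspondent is ∀x ∀y ∀z (Rxy ∧ Ryz → Rxz).
A: fails — Rut and Rtu but not Ruu.
B: fails — Rwv and Rvx but not Rwx.
C: holds.

C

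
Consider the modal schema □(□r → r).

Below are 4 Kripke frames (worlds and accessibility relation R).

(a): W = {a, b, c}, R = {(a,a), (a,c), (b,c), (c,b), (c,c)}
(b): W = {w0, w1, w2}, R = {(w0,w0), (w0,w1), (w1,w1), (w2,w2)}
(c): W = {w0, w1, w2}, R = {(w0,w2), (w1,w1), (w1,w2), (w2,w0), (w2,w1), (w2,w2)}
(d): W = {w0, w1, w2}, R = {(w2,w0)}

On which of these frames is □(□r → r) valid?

Frame correspondent (Sahlqvist): ∀x ∀y (Rxy → Ryy) — i.e. shift-reflexivity.
(a): fails — Rcb but not Rbb.
(b): ✓.
(c): fails — Rw2w0 but not Rw0w0.
(d): fails — Rw2w0 but not Rw0w0.

(b)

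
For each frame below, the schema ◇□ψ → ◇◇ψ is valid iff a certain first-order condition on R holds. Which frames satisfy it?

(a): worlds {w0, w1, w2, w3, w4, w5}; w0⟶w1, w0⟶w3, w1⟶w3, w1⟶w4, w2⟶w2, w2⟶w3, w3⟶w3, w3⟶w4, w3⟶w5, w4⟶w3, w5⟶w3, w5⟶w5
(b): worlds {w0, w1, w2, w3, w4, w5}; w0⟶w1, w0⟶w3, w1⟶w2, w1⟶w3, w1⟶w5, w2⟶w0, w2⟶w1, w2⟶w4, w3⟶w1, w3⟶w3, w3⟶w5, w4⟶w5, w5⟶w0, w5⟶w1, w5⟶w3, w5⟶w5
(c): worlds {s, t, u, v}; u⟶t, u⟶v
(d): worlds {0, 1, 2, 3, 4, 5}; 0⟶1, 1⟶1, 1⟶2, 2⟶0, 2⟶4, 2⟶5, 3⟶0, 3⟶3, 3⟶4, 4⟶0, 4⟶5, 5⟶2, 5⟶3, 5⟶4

(a), (b), (d)

Frame correspondent (Sahlqvist): ∀x ∀y (xRy → ∃w (yRw ∧ xR²w)) — i.e. a generalized confluence (Geach) condition.
(a): satisfies the condition.
(b): satisfies the condition.
(c): fails — uRt but no w with tRw and uR²w.
(d): satisfies the condition.
Valid on: (a), (b), (d).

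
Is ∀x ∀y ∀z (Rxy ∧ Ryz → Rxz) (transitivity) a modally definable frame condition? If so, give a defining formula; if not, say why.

Yes: it is transitivity, defined by the 4 schema □q → □□q.

Yes — defined by □q → □□q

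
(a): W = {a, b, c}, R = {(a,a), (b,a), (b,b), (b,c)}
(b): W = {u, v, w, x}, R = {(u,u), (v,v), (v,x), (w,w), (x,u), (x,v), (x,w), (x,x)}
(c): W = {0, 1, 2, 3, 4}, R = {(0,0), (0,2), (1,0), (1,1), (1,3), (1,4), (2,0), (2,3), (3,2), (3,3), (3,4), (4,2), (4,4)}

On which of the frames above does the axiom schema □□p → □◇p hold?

(b), (c)

The schema corresponds to a generalized confluence (Geach) condition: ∀x ∀z (xRz → ∃w (xR²w ∧ zRw)).
(a): fails — bRc but no w with bR²w and cRw.
(b): satisfies the condition.
(c): satisfies the condition.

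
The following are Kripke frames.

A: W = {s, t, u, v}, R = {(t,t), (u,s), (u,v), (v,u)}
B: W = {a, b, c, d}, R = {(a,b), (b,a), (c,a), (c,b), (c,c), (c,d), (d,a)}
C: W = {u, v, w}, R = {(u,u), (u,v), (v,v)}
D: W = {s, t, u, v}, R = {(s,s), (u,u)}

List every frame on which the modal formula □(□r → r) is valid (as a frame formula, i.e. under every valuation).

C, D

This is the axiom for shift-reflexivity; its first-order frame correspondent is ∀x ∀y (Rxy → Ryy).
A: fails — Ruv but not Rvv.
B: fails — Rcd but not Rdd.
C: holds.
D: holds.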